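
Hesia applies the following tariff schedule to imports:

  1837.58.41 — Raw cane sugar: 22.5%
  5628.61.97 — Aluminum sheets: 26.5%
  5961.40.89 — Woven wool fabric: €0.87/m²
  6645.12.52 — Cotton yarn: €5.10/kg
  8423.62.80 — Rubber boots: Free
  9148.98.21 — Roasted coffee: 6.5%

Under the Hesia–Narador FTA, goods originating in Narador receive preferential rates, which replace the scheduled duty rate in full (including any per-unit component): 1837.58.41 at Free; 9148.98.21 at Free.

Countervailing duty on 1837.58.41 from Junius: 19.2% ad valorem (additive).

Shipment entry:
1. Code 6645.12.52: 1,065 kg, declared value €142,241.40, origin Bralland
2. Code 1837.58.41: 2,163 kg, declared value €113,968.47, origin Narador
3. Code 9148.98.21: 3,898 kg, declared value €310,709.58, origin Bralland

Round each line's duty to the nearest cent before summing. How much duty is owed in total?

€25,627.62

Line 1 (6645.12.52, Bralland, 1,065 kg, €142,241.40):
Base rate for 6645.12.52 is €5.10/kg.
Duty = 1,065 × €5.10 = €5,431.50.
Line 2 (1837.58.41, Narador, 2,163 kg, €113,968.47):
Base rate for 1837.58.41 is 22.5%.
Origin Narador qualifies under the Hesia–Narador agreement and 1837.58.41 is covered: preferential rate Free applies instead.
The additional-duty order on 1837.58.41 targets Junius, not Narador; it does not apply.
Duty = €113,968.47 × 0% = €0.00.
Line 3 (9148.98.21, Bralland, 3,898 kg, €310,709.58):
Base rate for 9148.98.21 is 6.5%.
9148.98.21 has an FTA preferential rate, but origin Bralland is not Narador; base rate stands.
Duty = €310,709.58 × 6.5% = €20,196.12.
Total = €5,431.50 + €0.00 + €20,196.12 = €25,627.62.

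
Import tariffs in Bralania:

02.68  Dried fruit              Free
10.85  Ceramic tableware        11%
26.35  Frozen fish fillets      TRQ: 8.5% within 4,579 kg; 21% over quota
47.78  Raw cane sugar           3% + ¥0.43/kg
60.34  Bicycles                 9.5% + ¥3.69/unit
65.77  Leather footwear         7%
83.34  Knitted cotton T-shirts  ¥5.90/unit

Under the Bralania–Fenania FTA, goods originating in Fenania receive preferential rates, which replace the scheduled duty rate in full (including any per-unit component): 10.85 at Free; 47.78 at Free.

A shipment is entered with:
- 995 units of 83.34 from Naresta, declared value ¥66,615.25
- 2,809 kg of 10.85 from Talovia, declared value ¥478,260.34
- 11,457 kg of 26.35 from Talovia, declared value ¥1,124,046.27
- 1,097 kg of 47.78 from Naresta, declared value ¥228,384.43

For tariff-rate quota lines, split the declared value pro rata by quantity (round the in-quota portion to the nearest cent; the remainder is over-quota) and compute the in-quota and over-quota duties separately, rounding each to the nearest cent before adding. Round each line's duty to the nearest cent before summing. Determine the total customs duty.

¥245,696.38

Line 1 (83.34, Naresta, 995 units, ¥66,615.25):
Base rate for 83.34 is ¥5.90/unit.
Duty = 995 × ¥5.90 = ¥5,870.50.
Line 2 (10.85, Talovia, 2,809 kg, ¥478,260.34):
Base rate for 10.85 is 11%.
10.85 has an FTA preferential rate, but origin Talovia is not Fenania; base rate stands.
Duty = ¥478,260.34 × 11% = ¥52,608.64.
Line 3 (26.35, Talovia, 11,457 kg, ¥1,124,046.27):
Code 26.35 is under a tariff-rate quota (threshold 4,579 kg). In-quota: 4,579 kg at 8.5%; over-quota: 6,878 kg at 21%.
Pro-rata value split: in-quota = ¥1,124,046.27 × 4,579/11,457 = ¥449,245.69; over-quota = ¥1,124,046.27 − ¥449,245.69 = ¥674,800.58.
In-quota duty = ¥449,245.69 × 8.5% = ¥38,185.88. Over-quota duty = ¥674,800.58 × 21% = ¥141,708.12.
Line duty = ¥38,185.88 + ¥141,708.12 = ¥179,894.00.
Line 4 (47.78, Naresta, 1,097 kg, ¥228,384.43):
Base rate for 47.78 is 3% + ¥0.43/kg.
47.78 has an FTA preferential rate, but origin Naresta is not Fenania; base rate stands.
Duty = ¥228,384.43 × 3% + 1,097 × ¥0.43 = ¥7,323.24.
Total = ¥5,870.50 + ¥52,608.64 + ¥179,894.00 + ¥7,323.24 = ¥245,696.38.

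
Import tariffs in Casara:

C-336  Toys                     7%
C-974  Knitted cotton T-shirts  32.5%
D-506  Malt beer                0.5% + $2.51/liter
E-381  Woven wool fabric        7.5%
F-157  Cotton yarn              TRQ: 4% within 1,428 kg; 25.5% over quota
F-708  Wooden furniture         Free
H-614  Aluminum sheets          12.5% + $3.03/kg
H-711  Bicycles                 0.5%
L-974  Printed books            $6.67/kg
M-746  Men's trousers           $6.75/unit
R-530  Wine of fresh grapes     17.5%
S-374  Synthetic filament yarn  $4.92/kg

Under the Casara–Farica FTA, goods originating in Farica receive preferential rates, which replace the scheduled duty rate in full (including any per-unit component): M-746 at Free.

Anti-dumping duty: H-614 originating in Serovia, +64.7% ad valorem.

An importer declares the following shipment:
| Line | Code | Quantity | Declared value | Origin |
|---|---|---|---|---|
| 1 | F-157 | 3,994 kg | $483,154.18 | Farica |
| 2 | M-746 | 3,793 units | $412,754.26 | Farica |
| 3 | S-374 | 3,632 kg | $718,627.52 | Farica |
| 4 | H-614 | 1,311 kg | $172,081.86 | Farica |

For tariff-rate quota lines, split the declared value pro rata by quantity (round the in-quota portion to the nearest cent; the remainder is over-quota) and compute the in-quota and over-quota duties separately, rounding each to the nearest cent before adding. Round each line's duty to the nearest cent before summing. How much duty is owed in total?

$129,416.11

Line 1 (F-157, Farica, 3,994 kg, $483,154.18):
Code F-157 is under a tariff-rate quota (threshold 1,428 kg). In-quota: 1,428 kg at 4%; over-quota: 2,566 kg at 25.5%.
Pro-rata value split: in-quota = $483,154.18 × 1,428/3,994 = $172,745.16; over-quota = $483,154.18 − $172,745.16 = $310,409.02.
In-quota duty = $172,745.16 × 4% = $6,909.81. Over-quota duty = $310,409.02 × 25.5% = $79,154.30.
Line duty = $6,909.81 + $79,154.30 = $86,064.11.
Line 2 (M-746, Farica, 3,793 units, $412,754.26):
Base rate for M-746 is $6.75/unit.
Origin Farica qualifies under the Casara–Farica agreement and M-746 is covered: preferential rate Free applies instead.
Duty = $412,754.26 × 0% = $0.00.
Line 3 (S-374, Farica, 3,632 kg, $718,627.52):
Base rate for S-374 is $4.92/kg.
Origin Farica is the FTA partner but S-374 is not on the preference list; base rate stands.
Duty = 3,632 × $4.92 = $17,869.44.
Line 4 (H-614, Farica, 1,311 kg, $172,081.86):
Base rate for H-614 is 12.5% + $3.03/kg.
Origin Farica is the FTA partner but H-614 is not on the preference list; base rate stands.
The additional-duty order on H-614 targets Serovia, not Farica; it does not apply.
Duty = $172,081.86 × 12.5% + 1,311 × $3.03 = $25,482.56.
Total = $86,064.11 + $0.00 + $17,869.44 + $25,482.56 = $129,416.11.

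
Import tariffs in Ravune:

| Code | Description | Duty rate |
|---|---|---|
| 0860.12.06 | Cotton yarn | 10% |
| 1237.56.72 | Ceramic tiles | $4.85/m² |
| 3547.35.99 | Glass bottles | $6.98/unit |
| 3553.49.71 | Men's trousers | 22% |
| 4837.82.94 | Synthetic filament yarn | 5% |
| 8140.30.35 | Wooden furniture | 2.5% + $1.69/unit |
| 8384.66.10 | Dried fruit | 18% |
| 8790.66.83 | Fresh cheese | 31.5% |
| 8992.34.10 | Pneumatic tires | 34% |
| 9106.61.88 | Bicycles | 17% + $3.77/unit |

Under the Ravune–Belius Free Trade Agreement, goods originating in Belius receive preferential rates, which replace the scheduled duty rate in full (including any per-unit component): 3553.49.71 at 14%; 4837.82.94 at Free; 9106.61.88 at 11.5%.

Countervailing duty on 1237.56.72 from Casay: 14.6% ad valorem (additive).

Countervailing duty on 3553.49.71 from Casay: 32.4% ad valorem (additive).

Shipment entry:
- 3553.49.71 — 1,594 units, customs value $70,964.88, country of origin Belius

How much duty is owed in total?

$9,935.08

Line 1 (3553.49.71, Belius, 1,594 units, $70,964.88):
Base rate for 3553.49.71 is 22%.
Origin Belius qualifies under the Ravune–Belius agreement and 3553.49.71 is covered: preferential rate 14% applies instead.
The additional-duty order on 3553.49.71 targets Casay, not Belius; it does not apply.
Duty = $70,964.88 × 14% = $9,935.08.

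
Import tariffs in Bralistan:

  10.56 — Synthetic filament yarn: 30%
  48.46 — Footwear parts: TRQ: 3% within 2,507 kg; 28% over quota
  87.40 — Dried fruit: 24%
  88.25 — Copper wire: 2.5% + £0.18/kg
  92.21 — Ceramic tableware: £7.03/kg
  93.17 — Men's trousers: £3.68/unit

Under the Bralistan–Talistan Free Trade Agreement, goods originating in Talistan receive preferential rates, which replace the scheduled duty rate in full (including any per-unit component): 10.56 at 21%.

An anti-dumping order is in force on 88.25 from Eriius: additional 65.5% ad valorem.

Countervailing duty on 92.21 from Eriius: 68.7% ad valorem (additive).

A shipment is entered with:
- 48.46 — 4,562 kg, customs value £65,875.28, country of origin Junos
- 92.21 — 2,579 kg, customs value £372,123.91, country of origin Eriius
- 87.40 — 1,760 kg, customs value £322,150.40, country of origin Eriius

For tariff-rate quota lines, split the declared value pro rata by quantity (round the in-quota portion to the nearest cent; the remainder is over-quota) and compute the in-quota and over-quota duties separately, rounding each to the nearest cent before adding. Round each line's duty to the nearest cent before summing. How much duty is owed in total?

£360,490.41

Line 1 (48.46, Junos, 4,562 kg, £65,875.28):
Code 48.46 is under a tariff-rate quota (threshold 2,507 kg). In-quota: 2,507 kg at 3%; over-quota: 2,055 kg at 28%.
Pro-rata value split: in-quota = £65,875.28 × 2,507/4,562 = £36,201.08; over-quota = £65,875.28 − £36,201.08 = £29,674.20.
In-quota duty = £36,201.08 × 3% = £1,086.03. Over-quota duty = £29,674.20 × 28% = £8,308.78.
Line duty = £1,086.03 + £8,308.78 = £9,394.81.
Line 2 (92.21, Eriius, 2,579 kg, £372,123.91):
Base rate for 92.21 is £7.03/kg.
Additional duty on 92.21 from Eriius: +68.7% ad valorem. Applied ad valorem rate = 68.7%.
Duty = £372,123.91 × 68.7% + 2,579 × £7.03 = £273,779.50.
Line 3 (87.40, Eriius, 1,760 kg, £322,150.40):
Base rate for 87.40 is 24%.
Duty = £322,150.40 × 24% = £77,316.10.
Total = £9,394.81 + £273,779.50 + £77,316.10 = £360,490.41.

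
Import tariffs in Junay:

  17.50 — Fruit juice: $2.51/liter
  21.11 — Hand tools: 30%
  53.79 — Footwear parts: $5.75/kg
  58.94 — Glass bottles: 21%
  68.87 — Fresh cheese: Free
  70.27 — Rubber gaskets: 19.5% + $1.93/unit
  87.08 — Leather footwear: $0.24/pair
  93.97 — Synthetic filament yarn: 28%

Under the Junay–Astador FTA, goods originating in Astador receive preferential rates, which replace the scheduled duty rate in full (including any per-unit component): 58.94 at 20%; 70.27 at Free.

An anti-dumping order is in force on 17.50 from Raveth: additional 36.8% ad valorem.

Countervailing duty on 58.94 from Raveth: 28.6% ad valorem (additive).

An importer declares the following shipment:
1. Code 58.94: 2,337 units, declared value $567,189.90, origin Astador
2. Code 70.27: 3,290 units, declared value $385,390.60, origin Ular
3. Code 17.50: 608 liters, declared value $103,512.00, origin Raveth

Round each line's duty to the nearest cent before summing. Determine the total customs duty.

$234,557.35

Line 1 (58.94, Astador, 2,337 units, $567,189.90):
Base rate for 58.94 is 21%.
Origin Astador qualifies under the Junay–Astador agreement and 58.94 is covered: preferential rate 20% applies instead.
The additional-duty order on 58.94 targets Raveth, not Astador; it does not apply.
Duty = $567,189.90 × 20% = $113,437.98.
Line 2 (70.27, Ular, 3,290 units, $385,390.60):
Base rate for 70.27 is 19.5% + $1.93/unit.
70.27 has an FTA preferential rate, but origin Ular is not Astador; base rate stands.
Duty = $385,390.60 × 19.5% + 3,290 × $1.93 = $81,500.87.
Line 3 (17.50, Raveth, 608 liters, $103,512.00):
Base rate for 17.50 is $2.51/liter.
Additional duty on 17.50 from Raveth: +36.8% ad valorem. Applied ad valorem rate = 36.8%.
Duty = $103,512.00 × 36.8% + 608 × $2.51 = $39,618.50.
Total = $113,437.98 + $81,500.87 + $39,618.50 = $234,557.35.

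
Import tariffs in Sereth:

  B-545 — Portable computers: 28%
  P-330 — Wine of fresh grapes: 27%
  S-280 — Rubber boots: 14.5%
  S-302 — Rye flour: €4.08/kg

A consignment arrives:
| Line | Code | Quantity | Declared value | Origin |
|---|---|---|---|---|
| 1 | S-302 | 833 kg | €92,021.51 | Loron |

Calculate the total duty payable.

€3,398.64

Line 1 (S-302, Loron, 833 kg, €92,021.51):
Base rate for S-302 is €4.08/kg.
Duty = 833 × €4.08 = €3,398.64.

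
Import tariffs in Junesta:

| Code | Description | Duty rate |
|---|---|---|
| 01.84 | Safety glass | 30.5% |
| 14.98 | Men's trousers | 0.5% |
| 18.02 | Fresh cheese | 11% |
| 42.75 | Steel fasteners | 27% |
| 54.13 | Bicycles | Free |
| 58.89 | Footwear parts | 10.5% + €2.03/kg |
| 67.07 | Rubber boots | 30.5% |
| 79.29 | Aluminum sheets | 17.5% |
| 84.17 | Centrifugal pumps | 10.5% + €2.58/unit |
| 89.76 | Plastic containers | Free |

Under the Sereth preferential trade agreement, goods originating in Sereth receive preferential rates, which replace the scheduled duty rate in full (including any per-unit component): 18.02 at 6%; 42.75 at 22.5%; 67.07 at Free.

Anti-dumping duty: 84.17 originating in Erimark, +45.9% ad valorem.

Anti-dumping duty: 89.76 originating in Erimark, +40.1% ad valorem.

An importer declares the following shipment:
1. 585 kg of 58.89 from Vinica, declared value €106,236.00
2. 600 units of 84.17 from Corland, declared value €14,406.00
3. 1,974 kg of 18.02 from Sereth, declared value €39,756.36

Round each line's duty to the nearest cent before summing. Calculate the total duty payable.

€17,788.34

Line 1 (58.89, Vinica, 585 kg, €106,236.00):
Base rate for 58.89 is 10.5% + €2.03/kg.
Duty = €106,236.00 × 10.5% + 585 × €2.03 = €12,342.33.
Line 2 (84.17, Corland, 600 units, €14,406.00):
Base rate for 84.17 is 10.5% + €2.58/unit.
The additional-duty order on 84.17 targets Erimark, not Corland; it does not apply.
Duty = €14,406.00 × 10.5% + 600 × €2.58 = €3,060.63.
Line 3 (18.02, Sereth, 1,974 kg, €39,756.36):
Base rate for 18.02 is 11%.
Origin Sereth qualifies under the Junesta–Sereth agreement and 18.02 is covered: preferential rate 6% applies instead.
Duty = €39,756.36 × 6% = €2,385.38.
Total = €12,342.33 + €3,060.63 + €2,385.38 = €17,788.34.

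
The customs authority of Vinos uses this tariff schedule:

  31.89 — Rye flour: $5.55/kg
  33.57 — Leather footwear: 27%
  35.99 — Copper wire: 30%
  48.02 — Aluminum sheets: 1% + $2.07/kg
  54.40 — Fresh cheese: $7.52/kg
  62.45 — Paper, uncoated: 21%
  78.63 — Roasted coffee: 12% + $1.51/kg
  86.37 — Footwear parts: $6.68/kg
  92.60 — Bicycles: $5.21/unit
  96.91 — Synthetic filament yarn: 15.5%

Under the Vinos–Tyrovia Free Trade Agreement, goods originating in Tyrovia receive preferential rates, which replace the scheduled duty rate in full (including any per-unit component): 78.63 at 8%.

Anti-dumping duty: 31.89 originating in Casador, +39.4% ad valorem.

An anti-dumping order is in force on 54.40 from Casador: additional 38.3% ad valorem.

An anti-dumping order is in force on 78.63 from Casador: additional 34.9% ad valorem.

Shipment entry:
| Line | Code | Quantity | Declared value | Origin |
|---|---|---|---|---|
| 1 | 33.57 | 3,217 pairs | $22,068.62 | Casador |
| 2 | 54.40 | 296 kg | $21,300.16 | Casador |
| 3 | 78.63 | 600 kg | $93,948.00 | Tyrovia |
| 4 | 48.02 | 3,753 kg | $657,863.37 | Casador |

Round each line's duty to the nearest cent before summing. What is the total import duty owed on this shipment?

Line 1 (33.57, Casador, 3,217 pairs, $22,068.62):
Base rate for 33.57 is 27%.
Duty = $22,068.62 × 27% = $5,958.53.
Line 2 (54.40, Casador, 296 kg, $21,300.16):
Base rate for 54.40 is $7.52/kg.
Additional duty on 54.40 from Casador: +38.3% ad valorem. Applied ad valorem rate = 38.3%.
Duty = $21,300.16 × 38.3% + 296 × $7.52 = $10,383.88.
Line 3 (78.63, Tyrovia, 600 kg, $93,948.00):
Base rate for 78.63 is 12% + $1.51/kg.
Origin Tyrovia qualifies under the Vinos–Tyrovia agreement and 78.63 is covered: preferential rate 8% applies instead.
The additional-duty order on 78.63 targets Casador, not Tyrovia; it does not apply.
Duty = $93,948.00 × 8% = $7,515.84.
Line 4 (48.02, Casador, 3,753 kg, $657,863.37):
Base rate for 48.02 is 1% + $2.07/kg.
Duty = $657,863.37 × 1% + 3,753 × $2.07 = $14,347.34.
Total = $5,958.53 + $10,383.88 + $7,515.84 + $14,347.34 = $38,205.59.

$38,205.59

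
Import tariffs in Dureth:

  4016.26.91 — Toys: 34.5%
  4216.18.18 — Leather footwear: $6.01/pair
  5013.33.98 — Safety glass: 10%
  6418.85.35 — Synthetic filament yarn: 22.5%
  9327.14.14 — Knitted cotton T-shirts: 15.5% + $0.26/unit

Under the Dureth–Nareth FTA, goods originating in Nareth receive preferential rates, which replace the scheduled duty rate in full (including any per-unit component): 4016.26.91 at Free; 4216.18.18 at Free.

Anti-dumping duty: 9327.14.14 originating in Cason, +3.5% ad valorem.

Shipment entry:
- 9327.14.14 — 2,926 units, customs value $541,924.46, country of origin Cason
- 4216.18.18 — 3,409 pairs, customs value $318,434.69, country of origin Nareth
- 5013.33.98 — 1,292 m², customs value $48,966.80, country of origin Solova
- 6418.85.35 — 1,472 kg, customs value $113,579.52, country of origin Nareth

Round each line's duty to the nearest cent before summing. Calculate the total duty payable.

Line 1 (9327.14.14, Cason, 2,926 units, $541,924.46):
Base rate for 9327.14.14 is 15.5% + $0.26/unit.
Additional duty on 9327.14.14 from Cason: +3.5%. Applied ad valorem rate: 15.5% + 3.5% = 19%.
Duty = $541,924.46 × 19% + 2,926 × $0.26 = $103,726.41.
Line 2 (4216.18.18, Nareth, 3,409 pairs, $318,434.69):
Base rate for 4216.18.18 is $6.01/pair.
Origin Nareth qualifies under the Dureth–Nareth agreement and 4216.18.18 is covered: preferential rate Free applies instead.
Duty = $318,434.69 × 0% = $0.00.
Line 3 (5013.33.98, Solova, 1,292 m², $48,966.80):
Base rate for 5013.33.98 is 10%.
Duty = $48,966.80 × 10% = $4,896.68.
Line 4 (6418.85.35, Nareth, 1,472 kg, $113,579.52):
Base rate for 6418.85.35 is 22.5%.
Origin Nareth is the FTA partner but 6418.85.35 is not on the preference list; base rate stands.
Duty = $113,579.52 × 22.5% = $25,555.39.
Total = $103,726.41 + $0.00 + $4,896.68 + $25,555.39 = $134,178.48.

$134,178.48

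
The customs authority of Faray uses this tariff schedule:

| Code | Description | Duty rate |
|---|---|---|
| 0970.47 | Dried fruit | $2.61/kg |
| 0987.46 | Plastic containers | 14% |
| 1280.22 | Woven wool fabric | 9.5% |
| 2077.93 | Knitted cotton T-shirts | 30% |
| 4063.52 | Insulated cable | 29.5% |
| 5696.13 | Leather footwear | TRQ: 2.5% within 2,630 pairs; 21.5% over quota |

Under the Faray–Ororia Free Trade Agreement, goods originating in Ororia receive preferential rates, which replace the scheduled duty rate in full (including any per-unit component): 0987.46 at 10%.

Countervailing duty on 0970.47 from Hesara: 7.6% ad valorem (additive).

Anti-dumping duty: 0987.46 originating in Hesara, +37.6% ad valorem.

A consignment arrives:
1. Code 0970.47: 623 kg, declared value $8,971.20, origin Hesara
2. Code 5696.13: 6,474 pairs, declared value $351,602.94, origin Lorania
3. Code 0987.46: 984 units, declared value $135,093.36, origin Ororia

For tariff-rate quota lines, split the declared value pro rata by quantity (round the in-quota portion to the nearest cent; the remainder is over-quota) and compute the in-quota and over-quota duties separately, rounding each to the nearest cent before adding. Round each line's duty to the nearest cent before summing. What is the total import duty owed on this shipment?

Line 1 (0970.47, Hesara, 623 kg, $8,971.20):
Base rate for 0970.47 is $2.61/kg.
Additional duty on 0970.47 from Hesara: +7.6% ad valorem. Applied ad valorem rate = 7.6%.
Duty = $8,971.20 × 7.6% + 623 × $2.61 = $2,307.84.
Line 2 (5696.13, Lorania, 6,474 pairs, $351,602.94):
Code 5696.13 is under a tariff-rate quota (threshold 2,630 pairs). In-quota: 2,630 pairs at 2.5%; over-quota: 3,844 pairs at 21.5%.
Pro-rata value split: in-quota = $351,602.94 × 2,630/6,474 = $142,835.30; over-quota = $351,602.94 − $142,835.30 = $208,767.64.
In-quota duty = $142,835.30 × 2.5% = $3,570.88. Over-quota duty = $208,767.64 × 21.5% = $44,885.04.
Line duty = $3,570.88 + $44,885.04 = $48,455.92.
Line 3 (0987.46, Ororia, 984 units, $135,093.36):
Base rate for 0987.46 is 14%.
Origin Ororia qualifies under the Faray–Ororia agreement and 0987.46 is covered: preferential rate 10% applies instead.
The additional-duty order on 0987.46 targets Hesara, not Ororia; it does not apply.
Duty = $135,093.36 × 10% = $13,509.34.
Total = $2,307.84 + $48,455.92 + $13,509.34 = $64,273.10.

$64,273.10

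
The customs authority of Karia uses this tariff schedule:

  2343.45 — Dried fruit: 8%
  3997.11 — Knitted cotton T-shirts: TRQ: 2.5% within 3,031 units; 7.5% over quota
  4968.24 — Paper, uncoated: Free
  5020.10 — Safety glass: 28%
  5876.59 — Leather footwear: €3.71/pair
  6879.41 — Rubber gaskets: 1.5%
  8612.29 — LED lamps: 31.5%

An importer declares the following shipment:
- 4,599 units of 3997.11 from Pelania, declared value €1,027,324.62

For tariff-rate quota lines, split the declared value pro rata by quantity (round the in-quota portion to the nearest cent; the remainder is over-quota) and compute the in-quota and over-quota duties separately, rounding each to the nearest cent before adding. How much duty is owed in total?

€43,196.11

Line 1 (3997.11, Pelania, 4,599 units, €1,027,324.62):
Code 3997.11 is under a tariff-rate quota (threshold 3,031 units). In-quota: 3,031 units at 2.5%; over-quota: 1,568 units at 7.5%.
Pro-rata value split: in-quota = €1,027,324.62 × 3,031/4,599 = €677,064.78; over-quota = €1,027,324.62 − €677,064.78 = €350,259.84.
In-quota duty = €677,064.78 × 2.5% = €16,926.62. Over-quota duty = €350,259.84 × 7.5% = €26,269.49.
Line duty = €16,926.62 + €26,269.49 = €43,196.11.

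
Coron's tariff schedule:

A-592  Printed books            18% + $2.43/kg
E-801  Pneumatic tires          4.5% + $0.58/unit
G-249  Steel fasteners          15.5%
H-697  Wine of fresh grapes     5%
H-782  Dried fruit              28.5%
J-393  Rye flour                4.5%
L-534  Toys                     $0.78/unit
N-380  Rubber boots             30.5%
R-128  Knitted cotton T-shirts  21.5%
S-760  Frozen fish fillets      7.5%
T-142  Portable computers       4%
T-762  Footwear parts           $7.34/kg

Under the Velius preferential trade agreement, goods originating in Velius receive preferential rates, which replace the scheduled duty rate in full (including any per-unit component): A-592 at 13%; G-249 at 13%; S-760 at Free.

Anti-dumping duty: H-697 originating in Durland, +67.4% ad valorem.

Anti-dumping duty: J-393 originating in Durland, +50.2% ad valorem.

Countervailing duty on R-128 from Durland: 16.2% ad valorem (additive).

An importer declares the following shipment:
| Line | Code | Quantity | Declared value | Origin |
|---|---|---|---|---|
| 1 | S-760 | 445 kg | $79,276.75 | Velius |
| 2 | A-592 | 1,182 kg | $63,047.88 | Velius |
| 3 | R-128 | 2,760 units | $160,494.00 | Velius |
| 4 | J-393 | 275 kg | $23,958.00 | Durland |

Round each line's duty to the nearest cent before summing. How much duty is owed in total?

$55,807.46

Line 1 (S-760, Velius, 445 kg, $79,276.75):
Base rate for S-760 is 7.5%.
Origin Velius qualifies under the Coron–Velius agreement and S-760 is covered: preferential rate Free applies instead.
Duty = $79,276.75 × 0% = $0.00.
Line 2 (A-592, Velius, 1,182 kg, $63,047.88):
Base rate for A-592 is 18% + $2.43/kg.
Origin Velius qualifies under the Coron–Velius agreement and A-592 is covered: preferential rate 13% applies instead.
Duty = $63,047.88 × 13% = $8,196.22.
Line 3 (R-128, Velius, 2,760 units, $160,494.00):
Base rate for R-128 is 21.5%.
Origin Velius is the FTA partner but R-128 is not on the preference list; base rate stands.
The additional-duty order on R-128 targets Durland, not Velius; it does not apply.
Duty = $160,494.00 × 21.5% = $34,506.21.
Line 4 (J-393, Durland, 275 kg, $23,958.00):
Base rate for J-393 is 4.5%.
Additional duty on J-393 from Durland: +50.2%. Applied ad valorem rate: 4.5% + 50.2% = 54.7%.
Duty = $23,958.00 × 54.7% = $13,105.03.
Total = $0.00 + $8,196.22 + $34,506.21 + $13,105.03 = $55,807.46.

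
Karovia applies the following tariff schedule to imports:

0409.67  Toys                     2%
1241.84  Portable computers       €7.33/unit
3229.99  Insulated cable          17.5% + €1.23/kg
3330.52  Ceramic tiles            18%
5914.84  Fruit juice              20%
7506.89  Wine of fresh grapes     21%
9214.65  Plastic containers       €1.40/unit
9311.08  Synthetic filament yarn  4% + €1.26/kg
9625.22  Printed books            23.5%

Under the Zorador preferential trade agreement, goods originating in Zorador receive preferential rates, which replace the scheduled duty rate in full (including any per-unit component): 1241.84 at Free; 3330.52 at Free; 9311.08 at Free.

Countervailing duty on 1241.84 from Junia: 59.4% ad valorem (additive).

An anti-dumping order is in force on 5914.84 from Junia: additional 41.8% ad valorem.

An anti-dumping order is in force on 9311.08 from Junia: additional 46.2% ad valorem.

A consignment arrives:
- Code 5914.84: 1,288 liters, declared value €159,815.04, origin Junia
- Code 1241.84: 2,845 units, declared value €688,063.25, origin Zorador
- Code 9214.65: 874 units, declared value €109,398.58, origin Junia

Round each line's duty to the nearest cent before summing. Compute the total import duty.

Line 1 (5914.84, Junia, 1,288 liters, €159,815.04):
Base rate for 5914.84 is 20%.
Additional duty on 5914.84 from Junia: +41.8%. Applied ad valorem rate: 20% + 41.8% = 61.8%.
Duty = €159,815.04 × 61.8% = €98,765.69.
Line 2 (1241.84, Zorador, 2,845 units, €688,063.25):
Base rate for 1241.84 is €7.33/unit.
Origin Zorador qualifies under the Karovia–Zorador agreement and 1241.84 is covered: preferential rate Free applies instead.
The additional-duty order on 1241.84 targets Junia, not Zorador; it does not apply.
Duty = €688,063.25 × 0% = €0.00.
Line 3 (9214.65, Junia, 874 units, €109,398.58):
Base rate for 9214.65 is €1.40/unit.
Duty = 874 × €1.40 = €1,223.60.
Total = €98,765.69 + €0.00 + €1,223.60 = €99,989.29.

€99,989.29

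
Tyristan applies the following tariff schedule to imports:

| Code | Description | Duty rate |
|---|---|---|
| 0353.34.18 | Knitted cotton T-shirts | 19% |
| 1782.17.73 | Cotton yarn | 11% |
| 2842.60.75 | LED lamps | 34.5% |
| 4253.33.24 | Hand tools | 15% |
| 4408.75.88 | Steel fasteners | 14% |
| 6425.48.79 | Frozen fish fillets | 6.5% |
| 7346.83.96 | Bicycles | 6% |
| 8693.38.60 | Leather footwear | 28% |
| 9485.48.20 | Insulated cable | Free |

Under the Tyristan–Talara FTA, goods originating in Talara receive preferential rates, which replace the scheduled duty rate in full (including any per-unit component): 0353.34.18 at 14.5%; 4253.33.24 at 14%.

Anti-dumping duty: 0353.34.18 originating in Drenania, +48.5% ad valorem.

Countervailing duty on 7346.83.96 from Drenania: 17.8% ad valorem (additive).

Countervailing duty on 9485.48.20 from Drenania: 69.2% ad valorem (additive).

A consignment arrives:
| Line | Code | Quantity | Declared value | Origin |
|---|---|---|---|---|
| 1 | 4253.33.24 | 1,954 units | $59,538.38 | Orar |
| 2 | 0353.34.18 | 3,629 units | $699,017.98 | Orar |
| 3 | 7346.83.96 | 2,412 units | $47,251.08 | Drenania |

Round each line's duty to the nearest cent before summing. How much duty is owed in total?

Line 1 (4253.33.24, Orar, 1,954 units, $59,538.38):
Base rate for 4253.33.24 is 15%.
4253.33.24 has an FTA preferential rate, but origin Orar is not Talara; base rate stands.
Duty = $59,538.38 × 15% = $8,930.76.
Line 2 (0353.34.18, Orar, 3,629 units, $699,017.98):
Base rate for 0353.34.18 is 19%.
0353.34.18 has an FTA preferential rate, but origin Orar is not Talara; base rate stands.
The additional-duty order on 0353.34.18 targets Drenania, not Orar; it does not apply.
Duty = $699,017.98 × 19% = $132,813.42.
Line 3 (7346.83.96, Drenania, 2,412 units, $47,251.08):
Base rate for 7346.83.96 is 6%.
Additional duty on 7346.83.96 from Drenania: +17.8%. Applied ad valorem rate: 6% + 17.8% = 23.8%.
Duty = $47,251.08 × 23.8% = $11,245.76.
Total = $8,930.76 + $132,813.42 + $11,245.76 = $152,989.94.

$152,989.94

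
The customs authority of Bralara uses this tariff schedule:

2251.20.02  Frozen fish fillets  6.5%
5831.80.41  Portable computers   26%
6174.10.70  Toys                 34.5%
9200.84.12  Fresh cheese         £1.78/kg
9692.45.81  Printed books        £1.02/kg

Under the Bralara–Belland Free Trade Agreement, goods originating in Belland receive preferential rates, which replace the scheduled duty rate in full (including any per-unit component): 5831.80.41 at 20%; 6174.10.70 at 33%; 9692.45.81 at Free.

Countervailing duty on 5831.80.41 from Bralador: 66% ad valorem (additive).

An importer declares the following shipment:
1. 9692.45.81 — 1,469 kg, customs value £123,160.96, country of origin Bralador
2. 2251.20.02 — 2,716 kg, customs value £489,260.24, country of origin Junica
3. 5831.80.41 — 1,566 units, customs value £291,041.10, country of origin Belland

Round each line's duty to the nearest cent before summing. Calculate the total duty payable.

£91,508.52

Line 1 (9692.45.81, Bralador, 1,469 kg, £123,160.96):
Base rate for 9692.45.81 is £1.02/kg.
9692.45.81 has an FTA preferential rate, but origin Bralador is not Belland; base rate stands.
Duty = 1,469 × £1.02 = £1,498.38.
Line 2 (2251.20.02, Junica, 2,716 kg, £489,260.24):
Base rate for 2251.20.02 is 6.5%.
Duty = £489,260.24 × 6.5% = £31,801.92.
Line 3 (5831.80.41, Belland, 1,566 units, £291,041.10):
Base rate for 5831.80.41 is 26%.
Origin Belland qualifies under the Bralara–Belland agreement and 5831.80.41 is covered: preferential rate 20% applies instead.
The additional-duty order on 5831.80.41 targets Bralador, not Belland; it does not apply.
Duty = £291,041.10 × 20% = £58,208.22.
Total = £1,498.38 + £31,801.92 + £58,208.22 = £91,508.52.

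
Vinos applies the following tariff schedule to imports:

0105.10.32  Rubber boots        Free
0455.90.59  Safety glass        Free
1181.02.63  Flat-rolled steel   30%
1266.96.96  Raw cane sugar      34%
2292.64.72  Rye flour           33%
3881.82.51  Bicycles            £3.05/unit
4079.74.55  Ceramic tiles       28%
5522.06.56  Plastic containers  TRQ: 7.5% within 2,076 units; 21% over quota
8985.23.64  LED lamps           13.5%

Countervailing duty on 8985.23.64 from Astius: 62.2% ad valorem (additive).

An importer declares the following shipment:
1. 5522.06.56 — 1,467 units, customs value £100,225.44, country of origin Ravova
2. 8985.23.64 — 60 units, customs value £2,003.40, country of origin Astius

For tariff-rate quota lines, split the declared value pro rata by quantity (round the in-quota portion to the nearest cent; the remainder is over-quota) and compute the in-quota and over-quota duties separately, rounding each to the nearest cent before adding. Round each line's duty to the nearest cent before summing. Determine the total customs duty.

£9,033.48

Line 1 (5522.06.56, Ravova, 1,467 units, £100,225.44):
Code 5522.06.56 is under a tariff-rate quota (threshold 2,076 units). Quantity 1,467 units is within the quota, so the in-quota rate 7.5% applies to the full value.
Duty = £100,225.44 × 7.5% = £7,516.91.
Line 2 (8985.23.64, Astius, 60 units, £2,003.40):
Base rate for 8985.23.64 is 13.5%.
Additional duty on 8985.23.64 from Astius: +62.2%. Applied ad valorem rate: 13.5% + 62.2% = 75.7%.
Duty = £2,003.40 × 75.7% = £1,516.57.
Total = £7,516.91 + £1,516.57 = £9,033.48.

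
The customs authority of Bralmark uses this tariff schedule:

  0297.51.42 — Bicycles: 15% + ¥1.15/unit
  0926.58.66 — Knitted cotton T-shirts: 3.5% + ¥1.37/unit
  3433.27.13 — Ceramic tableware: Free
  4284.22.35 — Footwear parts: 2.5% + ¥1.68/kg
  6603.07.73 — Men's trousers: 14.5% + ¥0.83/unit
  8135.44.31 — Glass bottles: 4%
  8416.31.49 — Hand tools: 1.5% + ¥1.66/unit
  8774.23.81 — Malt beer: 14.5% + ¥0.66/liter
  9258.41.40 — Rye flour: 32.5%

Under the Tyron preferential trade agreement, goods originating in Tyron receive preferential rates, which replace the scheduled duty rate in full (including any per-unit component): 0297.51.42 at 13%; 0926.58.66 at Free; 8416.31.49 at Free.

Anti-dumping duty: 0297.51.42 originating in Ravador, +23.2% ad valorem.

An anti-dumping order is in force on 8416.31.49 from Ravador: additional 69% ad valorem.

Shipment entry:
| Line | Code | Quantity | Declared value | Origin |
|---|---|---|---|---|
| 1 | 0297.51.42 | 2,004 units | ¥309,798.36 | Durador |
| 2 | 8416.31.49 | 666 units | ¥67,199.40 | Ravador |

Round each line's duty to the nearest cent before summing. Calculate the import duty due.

Line 1 (0297.51.42, Durador, 2,004 units, ¥309,798.36):
Base rate for 0297.51.42 is 15% + ¥1.15/unit.
0297.51.42 has an FTA preferential rate, but origin Durador is not Tyron; base rate stands.
The additional-duty order on 0297.51.42 targets Ravador, not Durador; it does not apply.
Duty = ¥309,798.36 × 15% + 2,004 × ¥1.15 = ¥48,774.35.
Line 2 (8416.31.49, Ravador, 666 units, ¥67,199.40):
Base rate for 8416.31.49 is 1.5% + ¥1.66/unit.
8416.31.49 has an FTA preferential rate, but origin Ravador is not Tyron; base rate stands.
Additional duty on 8416.31.49 from Ravador: +69%. Applied ad valorem rate: 1.5% + 69% = 70.5%.
Duty = ¥67,199.40 × 70.5% + 666 × ¥1.66 = ¥48,481.14.
Total = ¥48,774.35 + ¥48,481.14 = ¥97,255.49.

¥97,255.49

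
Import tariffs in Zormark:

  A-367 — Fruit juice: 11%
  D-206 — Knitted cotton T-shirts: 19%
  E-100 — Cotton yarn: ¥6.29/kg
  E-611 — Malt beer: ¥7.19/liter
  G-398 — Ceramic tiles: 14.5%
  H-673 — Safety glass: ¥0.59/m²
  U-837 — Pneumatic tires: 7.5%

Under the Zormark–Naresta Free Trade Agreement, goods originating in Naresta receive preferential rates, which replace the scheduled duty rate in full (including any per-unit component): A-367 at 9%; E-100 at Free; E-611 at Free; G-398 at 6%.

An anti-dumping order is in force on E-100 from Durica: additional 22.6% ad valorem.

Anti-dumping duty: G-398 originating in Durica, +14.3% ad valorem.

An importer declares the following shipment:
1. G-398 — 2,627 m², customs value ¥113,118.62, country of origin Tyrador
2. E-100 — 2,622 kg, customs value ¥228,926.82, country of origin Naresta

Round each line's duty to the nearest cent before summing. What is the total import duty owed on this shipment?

Line 1 (G-398, Tyrador, 2,627 m², ¥113,118.62):
Base rate for G-398 is 14.5%.
G-398 has an FTA preferential rate, but origin Tyrador is not Naresta; base rate stands.
The additional-duty order on G-398 targets Durica, not Tyrador; it does not apply.
Duty = ¥113,118.62 × 14.5% = ¥16,402.20.
Line 2 (E-100, Naresta, 2,622 kg, ¥228,926.82):
Base rate for E-100 is ¥6.29/kg.
Origin Naresta qualifies under the Zormark–Naresta agreement and E-100 is covered: preferential rate Free applies instead.
The additional-duty order on E-100 targets Durica, not Naresta; it does not apply.
Duty = ¥228,926.82 × 0% = ¥0.00.
Total = ¥16,402.20 + ¥0.00 = ¥16,402.20.

¥16,402.20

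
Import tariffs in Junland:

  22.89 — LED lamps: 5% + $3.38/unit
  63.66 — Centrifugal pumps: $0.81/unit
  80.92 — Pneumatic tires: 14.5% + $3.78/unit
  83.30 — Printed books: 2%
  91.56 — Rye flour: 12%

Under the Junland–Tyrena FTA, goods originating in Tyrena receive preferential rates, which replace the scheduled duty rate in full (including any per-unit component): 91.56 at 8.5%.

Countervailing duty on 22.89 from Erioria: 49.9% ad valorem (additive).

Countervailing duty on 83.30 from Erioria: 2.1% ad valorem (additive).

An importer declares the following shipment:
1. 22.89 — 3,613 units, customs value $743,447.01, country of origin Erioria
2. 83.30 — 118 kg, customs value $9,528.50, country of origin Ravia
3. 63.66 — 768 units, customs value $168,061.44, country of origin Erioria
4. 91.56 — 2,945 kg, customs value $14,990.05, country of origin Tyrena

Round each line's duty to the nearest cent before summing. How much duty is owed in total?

Line 1 (22.89, Erioria, 3,613 units, $743,447.01):
Base rate for 22.89 is 5% + $3.38/unit.
Additional duty on 22.89 from Erioria: +49.9%. Applied ad valorem rate: 5% + 49.9% = 54.9%.
Duty = $743,447.01 × 54.9% + 3,613 × $3.38 = $420,364.35.
Line 2 (83.30, Ravia, 118 kg, $9,528.50):
Base rate for 83.30 is 2%.
The additional-duty order on 83.30 targets Erioria, not Ravia; it does not apply.
Duty = $9,528.50 × 2% = $190.57.
Line 3 (63.66, Erioria, 768 units, $168,061.44):
Base rate for 63.66 is $0.81/unit.
Duty = 768 × $0.81 = $622.08.
Line 4 (91.56, Tyrena, 2,945 kg, $14,990.05):
Base rate for 91.56 is 12%.
Origin Tyrena qualifies under the Junland–Tyrena agreement and 91.56 is covered: preferential rate 8.5% applies instead.
Duty = $14,990.05 × 8.5% = $1,274.15.
Total = $420,364.35 + $190.57 + $622.08 + $1,274.15 = $422,451.15.

$422,451.15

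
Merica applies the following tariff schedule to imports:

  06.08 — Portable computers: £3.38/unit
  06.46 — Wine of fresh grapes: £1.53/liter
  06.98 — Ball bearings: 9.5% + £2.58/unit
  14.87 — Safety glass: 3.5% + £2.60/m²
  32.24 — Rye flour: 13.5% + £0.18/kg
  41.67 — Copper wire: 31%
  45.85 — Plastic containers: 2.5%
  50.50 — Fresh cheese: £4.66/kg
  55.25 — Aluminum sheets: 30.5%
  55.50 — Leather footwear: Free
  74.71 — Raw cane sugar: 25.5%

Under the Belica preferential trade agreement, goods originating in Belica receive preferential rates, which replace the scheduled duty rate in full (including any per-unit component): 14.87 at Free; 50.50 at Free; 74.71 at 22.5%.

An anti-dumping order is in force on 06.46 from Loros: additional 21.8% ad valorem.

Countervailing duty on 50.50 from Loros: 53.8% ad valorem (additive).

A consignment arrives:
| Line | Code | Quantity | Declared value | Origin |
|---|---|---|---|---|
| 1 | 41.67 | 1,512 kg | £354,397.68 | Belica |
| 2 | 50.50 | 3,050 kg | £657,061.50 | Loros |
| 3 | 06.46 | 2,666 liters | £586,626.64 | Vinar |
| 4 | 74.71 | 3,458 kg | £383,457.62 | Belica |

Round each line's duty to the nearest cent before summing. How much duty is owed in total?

Line 1 (41.67, Belica, 1,512 kg, £354,397.68):
Base rate for 41.67 is 31%.
Origin Belica is the FTA partner but 41.67 is not on the preference list; base rate stands.
Duty = £354,397.68 × 31% = £109,863.28.
Line 2 (50.50, Loros, 3,050 kg, £657,061.50):
Base rate for 50.50 is £4.66/kg.
50.50 has an FTA preferential rate, but origin Loros is not Belica; base rate stands.
Additional duty on 50.50 from Loros: +53.8% ad valorem. Applied ad valorem rate = 53.8%.
Duty = £657,061.50 × 53.8% + 3,050 × £4.66 = £367,712.09.
Line 3 (06.46, Vinar, 2,666 liters, £586,626.64):
Base rate for 06.46 is £1.53/liter.
The additional-duty order on 06.46 targets Loros, not Vinar; it does not apply.
Duty = 2,666 × £1.53 = £4,078.98.
Line 4 (74.71, Belica, 3,458 kg, £383,457.62):
Base rate for 74.71 is 25.5%.
Origin Belica qualifies under the Merica–Belica agreement and 74.71 is covered: preferential rate 22.5% applies instead.
Duty = £383,457.62 × 22.5% = £86,277.96.
Total = £109,863.28 + £367,712.09 + £4,078.98 + £86,277.96 = £567,932.31.

£567,932.31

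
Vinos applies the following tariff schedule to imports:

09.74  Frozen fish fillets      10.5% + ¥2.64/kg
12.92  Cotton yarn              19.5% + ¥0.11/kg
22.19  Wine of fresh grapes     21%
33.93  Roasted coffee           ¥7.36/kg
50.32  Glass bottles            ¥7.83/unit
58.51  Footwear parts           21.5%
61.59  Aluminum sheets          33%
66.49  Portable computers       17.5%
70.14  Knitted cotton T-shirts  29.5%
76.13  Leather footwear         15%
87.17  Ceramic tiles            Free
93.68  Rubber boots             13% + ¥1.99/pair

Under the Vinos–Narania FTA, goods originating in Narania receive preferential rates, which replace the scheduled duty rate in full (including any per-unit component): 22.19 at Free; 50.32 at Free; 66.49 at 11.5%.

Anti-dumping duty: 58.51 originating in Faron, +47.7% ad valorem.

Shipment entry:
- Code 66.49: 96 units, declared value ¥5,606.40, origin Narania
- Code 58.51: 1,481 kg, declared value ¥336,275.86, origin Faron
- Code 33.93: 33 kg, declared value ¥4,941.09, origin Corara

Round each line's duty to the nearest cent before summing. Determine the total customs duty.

¥233,590.52

Line 1 (66.49, Narania, 96 units, ¥5,606.40):
Base rate for 66.49 is 17.5%.
Origin Narania qualifies under the Vinos–Narania agreement and 66.49 is covered: preferential rate 11.5% applies instead.
Duty = ¥5,606.40 × 11.5% = ¥644.74.
Line 2 (58.51, Faron, 1,481 kg, ¥336,275.86):
Base rate for 58.51 is 21.5%.
Additional duty on 58.51 from Faron: +47.7%. Applied ad valorem rate: 21.5% + 47.7% = 69.2%.
Duty = ¥336,275.86 × 69.2% = ¥232,702.90.
Line 3 (33.93, Corara, 33 kg, ¥4,941.09):
Base rate for 33.93 is ¥7.36/kg.
Duty = 33 × ¥7.36 = ¥242.88.
Total = ¥644.74 + ¥232,702.90 + ¥242.88 = ¥233,590.52.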